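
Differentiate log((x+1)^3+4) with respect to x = (3*x^2 + 6*x + 3)/(x^3 + 3*x^2 + 3*x + 5)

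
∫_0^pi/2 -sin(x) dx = -1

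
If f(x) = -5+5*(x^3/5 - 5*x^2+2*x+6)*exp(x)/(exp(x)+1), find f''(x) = (-x^3*exp(2*x) + x^3*exp(x) + 31*x^2*exp(2*x) - 19*x^2*exp(x) + 6*x*exp(3*x) - 98*x*exp(2*x) - 84*x*exp(x) - 50*exp(3*x) - 110*exp(2*x))/(exp(3*x) + 3*exp(2*x) + 3*exp(x) + 1)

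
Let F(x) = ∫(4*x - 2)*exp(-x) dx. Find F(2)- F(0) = 2 - 10*exp(-2)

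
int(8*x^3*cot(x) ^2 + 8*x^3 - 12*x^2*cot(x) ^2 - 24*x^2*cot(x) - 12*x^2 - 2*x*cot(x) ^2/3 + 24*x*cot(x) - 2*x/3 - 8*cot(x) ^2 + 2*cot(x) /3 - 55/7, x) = -8*x^3*cot(x) + 12*x^2*cot(x) + 2*x*cot(x)/3 + x/7 + 8*cot(x) + C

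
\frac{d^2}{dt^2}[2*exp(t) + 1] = 2*exp(t)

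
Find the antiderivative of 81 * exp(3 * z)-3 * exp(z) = (27*exp(2*z) - 3)*exp(z) + C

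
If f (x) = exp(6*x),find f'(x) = 6*exp(6*x)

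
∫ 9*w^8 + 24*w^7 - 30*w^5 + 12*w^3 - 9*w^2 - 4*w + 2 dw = w^9 + 3*w^8 - 5*w^6 + 3*w^4 - 3*w^3 - 2*w^2 + 2*w + C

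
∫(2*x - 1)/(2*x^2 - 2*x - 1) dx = log(2*x^2 - 2*x - 1)/2 + C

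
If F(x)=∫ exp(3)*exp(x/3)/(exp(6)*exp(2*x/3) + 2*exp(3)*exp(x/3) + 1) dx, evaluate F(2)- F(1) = -3*exp(10/3)/(1 + exp(10/3)) + 3*exp(11/3)/(1 + exp(11/3))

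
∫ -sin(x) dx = cos(x) + C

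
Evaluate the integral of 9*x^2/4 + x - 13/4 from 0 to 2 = 3/2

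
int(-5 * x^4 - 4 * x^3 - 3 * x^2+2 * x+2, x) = -x^5 - x^4 - x^3 + x^2 + 2*x + C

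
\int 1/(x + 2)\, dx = log(x/2 + 1) + C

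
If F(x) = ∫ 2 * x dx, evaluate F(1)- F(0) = 1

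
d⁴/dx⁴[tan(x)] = 24*tan(x)^5 + 40*tan(x)^3 + 16*tan(x)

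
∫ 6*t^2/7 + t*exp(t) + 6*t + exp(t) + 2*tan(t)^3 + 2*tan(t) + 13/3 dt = 2*t^3/7 + 3*t^2 + t*exp(t) + 13*t/3 + tan(t)^2 + C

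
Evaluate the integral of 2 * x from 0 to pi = pi^2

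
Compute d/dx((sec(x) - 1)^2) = 2*(-1 + 1/cos(x))*sin(x)/cos(x)^2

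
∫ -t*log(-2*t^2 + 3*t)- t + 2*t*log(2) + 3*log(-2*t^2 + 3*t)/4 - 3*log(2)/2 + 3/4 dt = -t*(2*t - 3)*log(-t*(2*t - 3)/4)/4 + C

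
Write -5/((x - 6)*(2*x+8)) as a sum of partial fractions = 1/(4*(x + 4)) - 1/(4*(x - 6))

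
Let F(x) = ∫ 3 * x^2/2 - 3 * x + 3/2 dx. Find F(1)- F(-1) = 4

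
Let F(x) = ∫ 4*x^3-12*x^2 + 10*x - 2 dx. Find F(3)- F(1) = 12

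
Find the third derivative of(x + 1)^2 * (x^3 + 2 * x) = 60*x^2 + 48*x + 18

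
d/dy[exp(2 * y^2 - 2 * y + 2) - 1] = 4*y*exp(2*y^2 - 2*y + 2) - 2*exp(2*y^2 - 2*y + 2)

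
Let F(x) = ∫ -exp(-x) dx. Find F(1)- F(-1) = -E + exp(-1)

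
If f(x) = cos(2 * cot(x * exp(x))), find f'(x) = 2*(x + 1)*exp(x)*sin(2/tan(x*exp(x)))/sin(x*exp(x))^2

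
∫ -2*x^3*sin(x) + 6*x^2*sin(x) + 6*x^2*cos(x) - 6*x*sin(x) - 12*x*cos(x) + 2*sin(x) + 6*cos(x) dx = 2*(x - 1)^3*cos(x) + C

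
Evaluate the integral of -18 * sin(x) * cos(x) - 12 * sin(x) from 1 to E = -(3*cos(1) + 2)^2 + (3*cos(E) + 2)^2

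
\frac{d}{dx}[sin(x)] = cos(x)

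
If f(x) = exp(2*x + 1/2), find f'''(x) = 8*exp(2*x + 1/2)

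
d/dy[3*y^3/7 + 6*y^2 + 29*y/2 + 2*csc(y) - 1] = 9*y^2/7 + 12*y - 2*cot(y)*csc(y) + 29/2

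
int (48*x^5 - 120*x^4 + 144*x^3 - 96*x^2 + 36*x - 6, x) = 8*x^6 - 24*x^5 + 36*x^4 - 32*x^3 + 18*x^2 - 6*x + C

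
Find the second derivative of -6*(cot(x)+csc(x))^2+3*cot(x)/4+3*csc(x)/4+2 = 3*(-1/4 + 4*cos(x)/sin(x) + 16/sin(x) + cos(x)/(2*sin(x)^2) + 1/(2*sin(x)^2) - 24*cos(x)/sin(x)^3 - 24/sin(x)^3)/sin(x)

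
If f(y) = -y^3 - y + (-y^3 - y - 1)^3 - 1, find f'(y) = -9*y^8 - 21*y^6 - 18*y^5 - 15*y^4 - 24*y^3 - 15*y^2 - 6*y - 4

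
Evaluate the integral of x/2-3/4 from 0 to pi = -3*pi/4 + pi^2/4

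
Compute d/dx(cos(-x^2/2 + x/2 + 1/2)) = (x - 1/2)*sin((-x^2 + x + 1)/2)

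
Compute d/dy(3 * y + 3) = 3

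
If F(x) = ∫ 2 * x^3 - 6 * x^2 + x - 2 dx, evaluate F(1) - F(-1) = -8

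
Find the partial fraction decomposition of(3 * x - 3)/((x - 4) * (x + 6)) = 21/(10*(x + 6)) + 9/(10*(x - 4))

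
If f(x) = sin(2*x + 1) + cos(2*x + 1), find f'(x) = -2*sin(2*x + 1) + 2*cos(2*x + 1)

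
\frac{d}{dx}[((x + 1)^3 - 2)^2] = 6*x^5 + 30*x^4 + 60*x^3 + 48*x^2 + 6*x - 6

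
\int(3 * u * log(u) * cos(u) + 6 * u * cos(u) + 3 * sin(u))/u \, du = (3*log(u) + 6)*sin(u) + C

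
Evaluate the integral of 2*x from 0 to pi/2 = pi^2/4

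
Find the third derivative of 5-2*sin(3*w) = 54*cos(3*w)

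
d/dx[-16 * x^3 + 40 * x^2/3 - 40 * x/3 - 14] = -48*x^2 + 80*x/3 - 40/3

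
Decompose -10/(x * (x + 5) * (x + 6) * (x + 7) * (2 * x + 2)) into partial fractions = -5/(84*(x + 7)) + 1/(6*(x + 6)) - 1/(8*(x + 5)) + 1/(24*(x + 1)) - 1/(42*x)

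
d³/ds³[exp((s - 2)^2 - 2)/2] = 4*s^3*exp(s^2 - 4*s + 2) - 24*s^2*exp(s^2 - 4*s + 2) + 54*s*exp(s^2 - 4*s + 2) - 44*exp(s^2 - 4*s + 2)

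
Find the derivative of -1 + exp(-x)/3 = -exp(-x)/3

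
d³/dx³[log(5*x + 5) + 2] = 2/(x^3 + 3*x^2 + 3*x + 1)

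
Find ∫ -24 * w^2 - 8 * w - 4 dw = -8*w^3 - 4*w^2 - 4*w + C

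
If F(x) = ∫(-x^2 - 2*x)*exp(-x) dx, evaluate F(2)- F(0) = -4 + 16*exp(-2)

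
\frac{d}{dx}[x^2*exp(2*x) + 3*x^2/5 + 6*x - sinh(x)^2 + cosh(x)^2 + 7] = 2*x^2*exp(2*x) + 2*x*exp(2*x) + 6*x/5 + 6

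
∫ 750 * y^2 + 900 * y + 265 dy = 250*y^3 + 450*y^2 + 265*y + C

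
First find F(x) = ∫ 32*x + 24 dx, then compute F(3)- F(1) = 176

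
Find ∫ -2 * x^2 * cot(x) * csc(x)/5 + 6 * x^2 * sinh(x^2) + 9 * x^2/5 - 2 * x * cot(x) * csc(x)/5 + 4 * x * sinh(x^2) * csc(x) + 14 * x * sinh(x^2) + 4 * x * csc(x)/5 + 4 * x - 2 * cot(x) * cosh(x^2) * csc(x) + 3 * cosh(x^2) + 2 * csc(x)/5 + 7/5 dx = (3*x + 2*csc(x) + 7)*(x^2/5 + x/5 + cosh(x^2)) + C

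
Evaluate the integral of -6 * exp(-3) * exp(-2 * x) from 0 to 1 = -3*exp(-3) + 3*exp(-5)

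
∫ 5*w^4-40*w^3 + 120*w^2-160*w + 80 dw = w^5 - 10*w^4 + 40*w^3 - 80*w^2 + 80*w + C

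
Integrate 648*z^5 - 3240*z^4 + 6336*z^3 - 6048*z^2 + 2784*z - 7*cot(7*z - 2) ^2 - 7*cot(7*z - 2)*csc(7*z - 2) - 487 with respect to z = 108*z^6 - 648*z^5 + 1584*z^4 - 2016*z^3 + 1392*z^2 - 480*z + cot(7*z - 2) + csc(7*z - 2) + C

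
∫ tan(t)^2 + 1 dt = tan(t) + C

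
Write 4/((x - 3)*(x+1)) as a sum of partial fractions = -1/(x + 1) + 1/(x - 3)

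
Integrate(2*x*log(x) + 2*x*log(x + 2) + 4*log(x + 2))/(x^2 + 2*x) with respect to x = 2*log(x)*log(x + 2) + C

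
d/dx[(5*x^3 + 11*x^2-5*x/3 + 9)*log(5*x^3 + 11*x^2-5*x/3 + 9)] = 15*x^2*log(5*x^3 + 11*x^2 - 5*x/3 + 9) + 15*x^2 + 22*x*log(5*x^3 + 11*x^2 - 5*x/3 + 9) + 22*x - 5*log(5*x^3 + 11*x^2 - 5*x/3 + 9)/3 - 5/3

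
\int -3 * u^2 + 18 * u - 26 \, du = -u^3 + 9*u^2 - 26*u + C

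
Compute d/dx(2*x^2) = 4*x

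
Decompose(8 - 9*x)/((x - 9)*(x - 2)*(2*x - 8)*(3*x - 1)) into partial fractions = -27/(572*(3*x - 1)) - 1/(14*(x - 2)) + 7/(55*(x - 4)) - 73/(1820*(x - 9))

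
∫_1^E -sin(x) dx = cos(E) - cos(1)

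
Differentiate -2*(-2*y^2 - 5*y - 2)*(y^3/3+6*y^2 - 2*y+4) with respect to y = 20*y^4/3 + 328*y^3/3 + 160*y^2 + 40*y + 32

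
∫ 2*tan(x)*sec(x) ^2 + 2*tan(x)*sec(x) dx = (sec(x) + 1)^2 + C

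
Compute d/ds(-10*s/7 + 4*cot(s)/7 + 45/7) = -4*cot(s)^2/7 - 2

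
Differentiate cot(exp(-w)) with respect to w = exp(-w)/sin(exp(-w))^2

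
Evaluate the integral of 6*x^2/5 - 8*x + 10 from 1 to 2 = 4/5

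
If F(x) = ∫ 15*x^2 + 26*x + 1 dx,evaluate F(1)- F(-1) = 12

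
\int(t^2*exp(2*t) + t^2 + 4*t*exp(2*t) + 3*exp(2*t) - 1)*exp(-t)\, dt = 2*(t + 1)^2*sinh(t) + C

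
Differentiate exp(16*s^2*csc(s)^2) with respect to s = 32*s*(-s*cos(s)/sin(s) + 1)*exp(16*s^2/sin(s)^2)/sin(s)^2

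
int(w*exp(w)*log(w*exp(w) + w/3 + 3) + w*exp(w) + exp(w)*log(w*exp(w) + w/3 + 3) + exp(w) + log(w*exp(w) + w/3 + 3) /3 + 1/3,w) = (3*w*exp(w) + w + 9)*log(w*exp(w) + w/3 + 3)/3 + C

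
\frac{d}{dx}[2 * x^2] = 4*x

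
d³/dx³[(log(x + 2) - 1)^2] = (4*log(x + 2) - 10)/(x^3 + 6*x^2 + 12*x + 8)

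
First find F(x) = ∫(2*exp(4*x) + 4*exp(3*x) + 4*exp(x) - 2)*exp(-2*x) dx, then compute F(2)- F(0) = -4 + (-exp(-2) + 2 + exp(2))^2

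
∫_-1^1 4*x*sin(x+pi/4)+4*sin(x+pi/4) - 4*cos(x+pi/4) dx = -8*cos(pi/4 + 1)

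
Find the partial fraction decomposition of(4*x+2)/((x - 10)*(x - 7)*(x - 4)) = 1/(x - 4) - 10/(3*(x - 7)) + 7/(3*(x - 10))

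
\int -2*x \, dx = -x^2 + C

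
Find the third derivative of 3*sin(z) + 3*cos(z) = 3*sin(z) - 3*cos(z)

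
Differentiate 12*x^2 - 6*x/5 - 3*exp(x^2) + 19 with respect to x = -6*x*exp(x^2) + 24*x - 6/5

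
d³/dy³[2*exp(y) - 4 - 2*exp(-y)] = (2*exp(2*y) + 2)*exp(-y)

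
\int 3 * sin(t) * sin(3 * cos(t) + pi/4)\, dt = cos(3*cos(t) + pi/4) + C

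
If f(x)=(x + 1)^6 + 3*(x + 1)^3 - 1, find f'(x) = 6*x^5 + 30*x^4 + 60*x^3 + 69*x^2 + 48*x + 15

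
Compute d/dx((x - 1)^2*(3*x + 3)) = 9*x^2 - 6*x - 3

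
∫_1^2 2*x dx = 3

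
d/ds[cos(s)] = -sin(s)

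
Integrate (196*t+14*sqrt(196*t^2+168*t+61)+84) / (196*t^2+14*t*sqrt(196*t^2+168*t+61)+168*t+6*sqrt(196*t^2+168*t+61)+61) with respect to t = log(14*t/5 + sqrt(4*(7*t + 3)^2 + 25)/5 + 6/5) + C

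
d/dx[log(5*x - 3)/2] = 5/(10*x - 6)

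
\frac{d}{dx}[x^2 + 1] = 2*x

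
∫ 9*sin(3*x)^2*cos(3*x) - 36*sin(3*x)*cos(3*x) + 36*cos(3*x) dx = (sin(3*x) - 2)^3 + C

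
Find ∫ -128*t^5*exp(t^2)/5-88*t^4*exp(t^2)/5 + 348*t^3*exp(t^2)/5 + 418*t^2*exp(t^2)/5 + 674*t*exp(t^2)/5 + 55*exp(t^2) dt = (-4*t^2 + 6*t + 7)*(16*t^2 + 35*t + 5)*exp(t^2)/5 + C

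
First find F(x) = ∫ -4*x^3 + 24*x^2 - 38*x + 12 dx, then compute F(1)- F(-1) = 40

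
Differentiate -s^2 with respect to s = -2*s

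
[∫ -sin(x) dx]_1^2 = -cos(1) + cos(2)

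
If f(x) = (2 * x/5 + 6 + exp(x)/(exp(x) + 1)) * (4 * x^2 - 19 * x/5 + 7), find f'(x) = (120*x^2*exp(2*x) + 340*x^2*exp(x) + 120*x^2 + 1324*x*exp(2*x) + 2353*x*exp(x) + 1124*x - 595*exp(2*x) - 920*exp(x) - 500)/(25*exp(2*x) + 50*exp(x) + 25)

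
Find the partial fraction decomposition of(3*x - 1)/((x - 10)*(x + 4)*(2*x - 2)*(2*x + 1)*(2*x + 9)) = -1/(44*(2*x + 9)) - 5/(1764*(2*x + 1)) + 13/(980*(x + 4)) - 1/(1485*(x - 1)) + 1/(5292*(x - 10))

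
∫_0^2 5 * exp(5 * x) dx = -1 + exp(10)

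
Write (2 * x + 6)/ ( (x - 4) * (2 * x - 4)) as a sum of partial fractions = -5/(2*(x - 2)) + 7/(2*(x - 4))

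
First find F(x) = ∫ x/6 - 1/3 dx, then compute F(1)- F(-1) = -2/3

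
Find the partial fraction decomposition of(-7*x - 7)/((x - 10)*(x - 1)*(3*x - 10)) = 39/(20*(3*x - 10)) - 2/(9*(x - 1)) - 77/(180*(x - 10))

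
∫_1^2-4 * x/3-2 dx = -4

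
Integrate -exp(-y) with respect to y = exp(-y) + C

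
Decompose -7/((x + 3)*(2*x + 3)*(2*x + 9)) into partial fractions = -7/(9*(2*x + 9)) - 7/(9*(2*x + 3)) + 7/(9*(x + 3))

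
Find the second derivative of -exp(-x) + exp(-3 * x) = (9 - exp(2*x))*exp(-3*x)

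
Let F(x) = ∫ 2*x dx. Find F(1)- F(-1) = 0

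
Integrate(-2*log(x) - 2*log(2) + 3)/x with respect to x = -(log(2*x) - 3)*log(2*x) + C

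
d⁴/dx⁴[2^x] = 2^x*log(2)^4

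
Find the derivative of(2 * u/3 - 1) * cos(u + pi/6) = -2*u*sin(u + pi/6)/3 + sin(u + pi/6) + 2*cos(u + pi/6)/3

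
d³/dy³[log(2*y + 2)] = 2/(y^3 + 3*y^2 + 3*y + 1)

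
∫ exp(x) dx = exp(x) + C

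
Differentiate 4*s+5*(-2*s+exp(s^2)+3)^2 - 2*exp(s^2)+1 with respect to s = -40*s^2*exp(s^2) + 20*s*exp(2*s^2) + 56*s*exp(s^2) + 40*s - 20*exp(s^2) - 56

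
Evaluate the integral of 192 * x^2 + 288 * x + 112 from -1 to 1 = 352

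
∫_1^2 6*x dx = 9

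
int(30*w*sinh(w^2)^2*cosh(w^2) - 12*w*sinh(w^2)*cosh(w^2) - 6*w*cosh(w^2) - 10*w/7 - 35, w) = -5*w^2/7 - 35*w + 5*sinh(w^2)^3 - 3*sinh(w^2)^2 - 3*sinh(w^2) + C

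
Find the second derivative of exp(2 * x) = 4*exp(2*x)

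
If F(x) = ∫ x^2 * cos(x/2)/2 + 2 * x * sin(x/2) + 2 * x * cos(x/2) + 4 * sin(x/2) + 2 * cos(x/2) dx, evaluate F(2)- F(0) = 16*sin(1)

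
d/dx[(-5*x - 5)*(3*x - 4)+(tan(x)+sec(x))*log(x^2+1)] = (-30*x^3 + x^2*log(x^2 + 1)*sin(x)/cos(x)^2 + x^2*log(x^2 + 1)/cos(x)^2 + 5*x^2 + 2*x*tan(x) - 30*x + 2*x/cos(x) + log(x^2 + 1)*sin(x)/cos(x)^2 + log(x^2 + 1)/cos(x)^2 + 5)/(x^2 + 1)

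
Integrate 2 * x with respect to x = x^2 + C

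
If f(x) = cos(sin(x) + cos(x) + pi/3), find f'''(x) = 2*(-sqrt(2)*sin(x)*sin(sqrt(2)*sin(x + pi/4) + pi/3)*cos(x) + 3*sin(x + pi/4)*cos(sqrt(2)*sin(x + pi/4) + pi/3) + sqrt(2)*sin(sqrt(2)*sin(x + pi/4) + pi/3))*cos(x + pi/4)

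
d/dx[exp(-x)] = -exp(-x)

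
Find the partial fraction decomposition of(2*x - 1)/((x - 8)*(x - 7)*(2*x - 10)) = 3/(4*(x - 5)) - 13/(4*(x - 7)) + 5/(2*(x - 8))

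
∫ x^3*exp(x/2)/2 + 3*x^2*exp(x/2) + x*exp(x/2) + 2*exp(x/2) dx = x*(x^2 + 2)*exp(x/2) + C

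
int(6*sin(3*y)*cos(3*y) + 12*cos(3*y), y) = (sin(3*y) + 2)^2 + C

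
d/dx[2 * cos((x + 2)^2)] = -4*(x + 2)*sin(x^2 + 4*x + 4)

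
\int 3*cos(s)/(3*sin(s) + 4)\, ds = log(3*sin(s) + 4) + C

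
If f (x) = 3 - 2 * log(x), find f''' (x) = -4/x^3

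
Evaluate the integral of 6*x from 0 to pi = 3*pi^2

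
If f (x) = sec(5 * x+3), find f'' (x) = 50*tan(5*x + 3)^2*sec(5*x + 3) + 25*sec(5*x + 3)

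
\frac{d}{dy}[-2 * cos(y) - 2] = 2*sin(y)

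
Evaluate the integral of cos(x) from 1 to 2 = -sin(1) + sin(2)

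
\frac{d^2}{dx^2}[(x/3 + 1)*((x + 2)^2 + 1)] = 2*x + 14/3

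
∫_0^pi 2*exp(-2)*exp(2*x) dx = -exp(-2) + exp(-2 + 2*pi)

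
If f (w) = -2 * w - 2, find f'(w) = -2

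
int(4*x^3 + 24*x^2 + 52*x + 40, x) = x^4 + 8*x^3 + 26*x^2 + 40*x + C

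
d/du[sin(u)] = cos(u)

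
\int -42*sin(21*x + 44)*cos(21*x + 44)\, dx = cos(21*x + 44)^2 + C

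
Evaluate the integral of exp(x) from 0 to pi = -1 + exp(pi)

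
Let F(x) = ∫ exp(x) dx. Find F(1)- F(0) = -1 + E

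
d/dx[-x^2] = -2*x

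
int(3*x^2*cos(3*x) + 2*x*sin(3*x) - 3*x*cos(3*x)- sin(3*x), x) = x*(x - 1)*sin(3*x) + C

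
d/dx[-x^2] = -2*x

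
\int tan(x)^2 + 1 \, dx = tan(x) + C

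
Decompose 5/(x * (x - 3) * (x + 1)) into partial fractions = 5/(4*(x + 1)) + 5/(12*(x - 3)) - 5/(3*x)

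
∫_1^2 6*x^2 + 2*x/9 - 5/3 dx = 38/3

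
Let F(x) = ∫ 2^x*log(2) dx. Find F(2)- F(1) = 2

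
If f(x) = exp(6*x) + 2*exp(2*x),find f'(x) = 6*exp(6*x) + 4*exp(2*x)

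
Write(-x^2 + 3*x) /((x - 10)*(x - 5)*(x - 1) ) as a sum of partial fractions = 1/(18*(x - 1)) + 1/(2*(x - 5)) - 14/(9*(x - 10))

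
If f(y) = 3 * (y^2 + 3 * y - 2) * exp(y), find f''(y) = 3*y^2*exp(y) + 21*y*exp(y) + 18*exp(y)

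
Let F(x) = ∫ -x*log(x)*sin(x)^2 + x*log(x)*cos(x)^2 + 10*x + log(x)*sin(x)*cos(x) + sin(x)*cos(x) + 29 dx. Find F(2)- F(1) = log(2)*sin(4) + 44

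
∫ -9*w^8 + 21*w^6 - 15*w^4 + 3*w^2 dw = -w^9 + 3*w^7 - 3*w^5 + w^3 + C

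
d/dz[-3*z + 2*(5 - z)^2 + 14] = 4*z - 23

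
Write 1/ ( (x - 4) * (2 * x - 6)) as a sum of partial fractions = -1/(2*(x - 3)) + 1/(2*(x - 4))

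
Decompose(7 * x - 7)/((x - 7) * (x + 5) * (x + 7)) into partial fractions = -2/(x + 7) + 7/(4*(x + 5)) + 1/(4*(x - 7))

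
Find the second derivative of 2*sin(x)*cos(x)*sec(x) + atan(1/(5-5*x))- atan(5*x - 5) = -2*sin(x)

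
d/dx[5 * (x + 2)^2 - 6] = 10*x + 20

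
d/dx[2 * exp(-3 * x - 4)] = -6*exp(-3*x - 4)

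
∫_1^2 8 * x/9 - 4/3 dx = 0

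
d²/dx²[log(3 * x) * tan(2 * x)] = (8*x^2*log(x)*sin(2*x)/cos(2*x)^3 + 8*x^2*log(3)*sin(2*x)/cos(2*x)^3 + 4*x/cos(2*x)^2 - tan(2*x))/x^2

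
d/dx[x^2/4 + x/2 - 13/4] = x/2 + 1/2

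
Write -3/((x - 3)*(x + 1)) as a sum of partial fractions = 3/(4*(x + 1)) - 3/(4*(x - 3))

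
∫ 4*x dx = 2*x^2 + C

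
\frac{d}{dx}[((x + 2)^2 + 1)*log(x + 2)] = (2*x^2*log(x + 2) + x^2 + 8*x*log(x + 2) + 4*x + 8*log(x + 2) + 5)/(x + 2)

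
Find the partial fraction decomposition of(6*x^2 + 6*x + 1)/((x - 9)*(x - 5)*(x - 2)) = 37/(21*(x - 2)) - 181/(12*(x - 5)) + 541/(28*(x - 9))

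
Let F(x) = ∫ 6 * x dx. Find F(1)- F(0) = 3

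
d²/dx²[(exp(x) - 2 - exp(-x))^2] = (4*exp(4*x) - 4*exp(3*x) + 4*exp(x) + 4)*exp(-2*x)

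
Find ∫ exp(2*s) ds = exp(2*s)/2 + C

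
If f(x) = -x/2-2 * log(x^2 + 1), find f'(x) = (-x^2 - 8*x - 1)/(2*x^2 + 2)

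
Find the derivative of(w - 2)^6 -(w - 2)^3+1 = 6*w^5 - 60*w^4 + 240*w^3 - 483*w^2 + 492*w - 204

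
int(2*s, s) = s^2 + C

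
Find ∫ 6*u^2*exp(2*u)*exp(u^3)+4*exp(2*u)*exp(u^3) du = 2*exp(u*(u^2 + 2)) + C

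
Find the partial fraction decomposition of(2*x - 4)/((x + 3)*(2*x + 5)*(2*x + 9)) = -13/(6*(2*x + 9)) - 9/(2*(2*x + 5)) + 10/(3*(x + 3))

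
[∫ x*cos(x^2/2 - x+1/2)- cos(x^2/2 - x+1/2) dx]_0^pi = -sin(1/2) - sin((1 + pi^2)/2)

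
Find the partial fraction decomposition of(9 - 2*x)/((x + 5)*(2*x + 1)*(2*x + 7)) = -16/(9*(2*x + 7)) + 10/(27*(2*x + 1)) + 19/(27*(x + 5))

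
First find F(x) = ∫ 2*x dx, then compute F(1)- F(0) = 1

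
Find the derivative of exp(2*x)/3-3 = 2*exp(2*x)/3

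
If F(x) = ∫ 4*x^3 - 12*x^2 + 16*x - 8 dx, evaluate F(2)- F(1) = 3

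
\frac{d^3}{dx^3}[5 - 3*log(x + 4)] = -6/(x^3 + 12*x^2 + 48*x + 64)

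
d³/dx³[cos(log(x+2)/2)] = (-7*sin(log(x + 2)/2) + 6*cos(log(x + 2)/2))/(8*x^3 + 48*x^2 + 96*x + 64)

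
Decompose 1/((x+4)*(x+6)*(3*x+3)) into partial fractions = 1/(30*(x + 6)) - 1/(18*(x + 4)) + 1/(45*(x + 1))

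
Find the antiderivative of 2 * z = z^2 + C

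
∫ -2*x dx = -x^2 + C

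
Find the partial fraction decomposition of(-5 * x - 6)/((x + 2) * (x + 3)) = -9/(x + 3) + 4/(x + 2)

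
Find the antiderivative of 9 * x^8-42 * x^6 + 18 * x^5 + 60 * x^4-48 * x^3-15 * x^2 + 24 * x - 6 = x^9 - 6*x^7 + 3*x^6 + 12*x^5 - 12*x^4 - 5*x^3 + 12*x^2 - 6*x + C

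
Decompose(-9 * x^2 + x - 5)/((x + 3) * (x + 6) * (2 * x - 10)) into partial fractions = -335/(66*(x + 6)) + 89/(48*(x + 3)) - 225/(176*(x - 5))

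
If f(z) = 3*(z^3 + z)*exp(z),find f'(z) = 3*z^3*exp(z) + 9*z^2*exp(z) + 3*z*exp(z) + 3*exp(z)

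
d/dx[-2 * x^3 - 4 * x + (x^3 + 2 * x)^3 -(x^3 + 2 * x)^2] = 9*x^8 + 42*x^6 - 6*x^5 + 60*x^4 - 16*x^3 + 18*x^2 - 8*x - 4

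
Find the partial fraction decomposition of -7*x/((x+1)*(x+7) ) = -49/(6*(x + 7)) + 7/(6*(x + 1))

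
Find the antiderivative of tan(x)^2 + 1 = tan(x) + C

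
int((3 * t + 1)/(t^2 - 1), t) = log(-t^3 + t^2 + t - 1) + C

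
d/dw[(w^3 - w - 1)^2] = 6*w^5 - 8*w^3 - 6*w^2 + 2*w + 2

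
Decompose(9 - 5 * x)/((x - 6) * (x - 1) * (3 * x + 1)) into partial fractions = 24/(19*(3*x + 1)) - 1/(5*(x - 1)) - 21/(95*(x - 6))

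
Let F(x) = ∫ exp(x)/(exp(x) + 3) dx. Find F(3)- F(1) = -log(E + 3) + log(3 + exp(3))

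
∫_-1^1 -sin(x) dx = 0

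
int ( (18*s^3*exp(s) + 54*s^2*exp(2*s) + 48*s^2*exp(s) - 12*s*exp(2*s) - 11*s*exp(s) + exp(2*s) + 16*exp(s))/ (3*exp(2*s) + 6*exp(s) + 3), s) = ((3*exp(s) + 3)*(tan(1) + sec(1)) + (18*s^3 - 6*s^2 + s + 15)*exp(s))/(3*(exp(s) + 1)) + C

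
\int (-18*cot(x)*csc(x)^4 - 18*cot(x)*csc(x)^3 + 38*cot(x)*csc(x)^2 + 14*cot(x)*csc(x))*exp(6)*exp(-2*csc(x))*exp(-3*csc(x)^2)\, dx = (-3*csc(x)^2 - 2*csc(x) + 6)*exp(-3*csc(x)^2 - 2*csc(x) + 6) + C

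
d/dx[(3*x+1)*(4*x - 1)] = 24*x + 1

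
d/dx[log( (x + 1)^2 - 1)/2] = (x + 1)/(x^2 + 2*x)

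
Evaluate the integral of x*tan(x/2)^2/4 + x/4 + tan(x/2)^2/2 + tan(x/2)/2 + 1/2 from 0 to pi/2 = pi/4 + 1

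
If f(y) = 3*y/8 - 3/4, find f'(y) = 3/8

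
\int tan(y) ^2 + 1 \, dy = tan(y) + C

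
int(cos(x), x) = sin(x) + C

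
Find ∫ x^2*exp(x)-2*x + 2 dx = ((x - 1)^2 + 1)*(exp(x) - 1) + C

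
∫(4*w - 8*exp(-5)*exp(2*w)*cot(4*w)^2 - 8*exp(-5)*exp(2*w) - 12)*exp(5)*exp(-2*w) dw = (-2*w + 2*exp(2*w - 5)*cot(4*w) + 5)*exp(5 - 2*w) + C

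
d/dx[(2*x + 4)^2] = 8*x + 16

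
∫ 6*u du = 3*u^2 + C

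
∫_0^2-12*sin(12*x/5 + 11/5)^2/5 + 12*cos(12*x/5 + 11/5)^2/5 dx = -sin(22/5)/2 + sin(14)/2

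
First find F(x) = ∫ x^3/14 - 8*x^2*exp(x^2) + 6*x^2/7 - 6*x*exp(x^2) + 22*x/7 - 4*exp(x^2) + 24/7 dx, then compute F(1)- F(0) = 465/56 - 7*E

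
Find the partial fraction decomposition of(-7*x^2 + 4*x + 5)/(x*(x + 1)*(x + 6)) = -271/(30*(x + 6)) + 6/(5*(x + 1)) + 5/(6*x)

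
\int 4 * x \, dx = 2*x^2 + C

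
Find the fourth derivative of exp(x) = exp(x)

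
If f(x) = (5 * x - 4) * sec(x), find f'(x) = 5*x*tan(x)*sec(x) - 4*tan(x)*sec(x) + 5*sec(x)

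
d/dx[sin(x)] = cos(x)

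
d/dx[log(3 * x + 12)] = 1/(x + 4)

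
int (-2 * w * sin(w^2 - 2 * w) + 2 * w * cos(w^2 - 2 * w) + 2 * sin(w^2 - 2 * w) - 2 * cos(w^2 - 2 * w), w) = sin(w*(w - 2)) + cos(w*(w - 2)) + C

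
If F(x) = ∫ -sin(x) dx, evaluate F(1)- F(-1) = 0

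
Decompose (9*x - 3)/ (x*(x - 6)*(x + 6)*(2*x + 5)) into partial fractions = -12/(35*(2*x + 5)) + 19/(168*(x + 6)) + 1/(24*(x - 6)) + 1/(60*x)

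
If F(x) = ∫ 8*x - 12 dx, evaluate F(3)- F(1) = 8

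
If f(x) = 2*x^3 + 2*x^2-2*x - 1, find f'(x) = 6*x^2 + 4*x - 2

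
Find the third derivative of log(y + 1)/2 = 1/(y^3 + 3*y^2 + 3*y + 1)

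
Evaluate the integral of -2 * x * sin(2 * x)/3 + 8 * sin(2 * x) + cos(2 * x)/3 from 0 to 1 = 4 - 11*cos(2)/3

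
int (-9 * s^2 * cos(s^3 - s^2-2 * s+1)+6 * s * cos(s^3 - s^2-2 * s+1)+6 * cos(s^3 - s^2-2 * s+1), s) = -3*sin(s^3 - s^2 - 2*s + 1) + C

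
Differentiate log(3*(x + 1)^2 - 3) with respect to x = (2*x + 2)/(x^2 + 2*x)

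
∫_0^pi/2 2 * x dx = pi^2/4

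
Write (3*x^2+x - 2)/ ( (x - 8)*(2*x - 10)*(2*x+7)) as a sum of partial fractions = 125/(782*(2*x + 7)) - 13/(17*(x - 5)) + 33/(23*(x - 8))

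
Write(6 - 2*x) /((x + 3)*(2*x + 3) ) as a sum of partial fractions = 6/(2*x + 3) - 4/(x + 3)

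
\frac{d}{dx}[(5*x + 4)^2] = 50*x + 40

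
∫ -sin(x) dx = cos(x) + C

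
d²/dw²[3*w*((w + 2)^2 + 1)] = 18*w + 24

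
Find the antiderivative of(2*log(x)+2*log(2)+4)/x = (log(2*x) + 2)^2 + C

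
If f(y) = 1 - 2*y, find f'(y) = -2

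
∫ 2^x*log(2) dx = 2^x + C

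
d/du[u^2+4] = 2*u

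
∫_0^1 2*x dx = 1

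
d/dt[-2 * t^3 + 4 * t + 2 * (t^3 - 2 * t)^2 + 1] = 12*t^5 - 32*t^3 - 6*t^2 + 16*t + 4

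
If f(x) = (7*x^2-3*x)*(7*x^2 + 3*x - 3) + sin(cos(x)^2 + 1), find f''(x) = 588*x^2 - 4*sin(x)^4*sin(sin(x)^2 - 2) + 4*sqrt(2)*sin(x)^2*sin(sin(x)^2 - 2 + pi/4) - 2*cos(sin(x)^2 - 2) - 60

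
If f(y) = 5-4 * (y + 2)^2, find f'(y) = -8*y - 16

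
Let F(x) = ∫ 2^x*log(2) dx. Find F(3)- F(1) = 6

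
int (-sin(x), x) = cos(x) + C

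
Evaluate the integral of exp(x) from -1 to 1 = E - exp(-1)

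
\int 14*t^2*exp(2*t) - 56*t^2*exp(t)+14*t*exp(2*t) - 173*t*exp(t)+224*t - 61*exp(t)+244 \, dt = -5*t*exp(t) + 20*t + 7*(-t*exp(t) + 4*t + 4)^2 + C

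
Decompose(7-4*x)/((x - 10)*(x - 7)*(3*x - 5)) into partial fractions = 3/(400*(3*x - 5)) + 7/(16*(x - 7)) - 11/(25*(x - 10))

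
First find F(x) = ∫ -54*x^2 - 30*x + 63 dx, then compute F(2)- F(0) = -78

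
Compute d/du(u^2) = 2*u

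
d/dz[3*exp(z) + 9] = 3*exp(z)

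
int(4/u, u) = 4*log(u) + C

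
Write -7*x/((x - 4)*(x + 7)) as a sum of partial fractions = -49/(11*(x + 7)) - 28/(11*(x - 4))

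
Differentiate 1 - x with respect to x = -1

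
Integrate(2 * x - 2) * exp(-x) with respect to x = -2*x*exp(-x) + C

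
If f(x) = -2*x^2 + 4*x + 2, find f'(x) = 4 - 4*x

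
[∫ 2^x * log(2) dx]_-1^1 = 3/2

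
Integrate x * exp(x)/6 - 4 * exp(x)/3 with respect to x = (x - 9)*exp(x)/6 + C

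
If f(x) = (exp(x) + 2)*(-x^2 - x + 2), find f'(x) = -x^2*exp(x) - 3*x*exp(x) - 4*x + exp(x) - 2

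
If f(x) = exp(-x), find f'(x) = -exp(-x)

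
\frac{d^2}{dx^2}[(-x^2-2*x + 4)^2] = 12*x^2 + 24*x - 8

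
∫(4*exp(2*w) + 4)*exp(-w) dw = 8*sinh(w) + C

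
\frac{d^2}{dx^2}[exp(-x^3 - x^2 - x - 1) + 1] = (9*x^4 + 12*x^3 + 10*x^2 - 2*x - 1)*exp(-x^3 - x^2 - x - 1)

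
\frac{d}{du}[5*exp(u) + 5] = 5*exp(u)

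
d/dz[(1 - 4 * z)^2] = 32*z - 8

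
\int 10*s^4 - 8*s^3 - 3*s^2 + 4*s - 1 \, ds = 2*s^5 - 2*s^4 - s^3 + 2*s^2 - s + C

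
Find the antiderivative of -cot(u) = log(csc(u)) + C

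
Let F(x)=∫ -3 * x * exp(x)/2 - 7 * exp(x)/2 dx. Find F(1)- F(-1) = -7*E/2 + exp(-1)/2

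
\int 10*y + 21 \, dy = 5*y^2 + 21*y + C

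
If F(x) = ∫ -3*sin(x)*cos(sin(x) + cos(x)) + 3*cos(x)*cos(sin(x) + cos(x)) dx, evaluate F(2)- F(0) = -3*sin(1) + 3*sin(cos(2) + sin(2))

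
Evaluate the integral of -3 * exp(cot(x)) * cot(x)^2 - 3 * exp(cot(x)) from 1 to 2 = -3*exp(cot(1)) + 3*exp(cot(2))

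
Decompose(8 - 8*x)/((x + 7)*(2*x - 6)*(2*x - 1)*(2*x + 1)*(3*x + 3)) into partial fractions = 8/(91*(2*x + 1)) - 8/(675*(2*x - 1)) + 8/(8775*(x + 7)) - 1/(27*(x + 1)) - 1/(525*(x - 3))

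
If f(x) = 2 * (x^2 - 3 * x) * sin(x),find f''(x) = -2*x^2*sin(x) + 6*x*sin(x) + 8*x*cos(x) + 4*sin(x) - 12*cos(x)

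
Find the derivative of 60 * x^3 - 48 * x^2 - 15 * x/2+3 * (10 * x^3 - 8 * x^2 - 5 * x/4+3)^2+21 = 1800*x^5 - 2400*x^4 + 468*x^3 + 900*x^2 - 2997*x/8 - 30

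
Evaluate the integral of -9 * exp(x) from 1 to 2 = -9*exp(2) + 9*E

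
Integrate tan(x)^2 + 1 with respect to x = tan(x) + C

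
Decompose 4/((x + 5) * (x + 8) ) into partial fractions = -4/(3*(x + 8)) + 4/(3*(x + 5))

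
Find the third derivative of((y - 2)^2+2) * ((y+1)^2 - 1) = 24*y - 12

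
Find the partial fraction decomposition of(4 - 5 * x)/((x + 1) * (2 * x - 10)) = -3/(4*(x + 1)) - 7/(4*(x - 5))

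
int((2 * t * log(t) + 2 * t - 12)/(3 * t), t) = 2*(t - 6)*log(t)/3 + C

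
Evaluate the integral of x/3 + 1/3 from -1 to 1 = 2/3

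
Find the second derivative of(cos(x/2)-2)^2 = cos(x/2) - cos(x)/2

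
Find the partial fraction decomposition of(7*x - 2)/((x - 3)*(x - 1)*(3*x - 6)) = 5/(6*(x - 1)) - 4/(x - 2) + 19/(6*(x - 3))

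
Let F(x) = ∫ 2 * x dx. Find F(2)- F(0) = 4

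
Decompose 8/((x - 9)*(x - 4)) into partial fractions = -8/(5*(x - 4)) + 8/(5*(x - 9))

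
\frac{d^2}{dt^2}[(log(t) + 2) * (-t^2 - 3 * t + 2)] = (-2*t^2*log(t) - 7*t^2 - 3*t - 2)/t^2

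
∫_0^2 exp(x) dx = -1 + exp(2)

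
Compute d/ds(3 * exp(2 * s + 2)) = 6*exp(2*s + 2)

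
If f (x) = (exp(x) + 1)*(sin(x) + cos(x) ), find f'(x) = 2*exp(x)*cos(x) - sin(x) + cos(x)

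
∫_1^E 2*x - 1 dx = -E + exp(2)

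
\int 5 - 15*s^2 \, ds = -5*s^3 + 5*s + C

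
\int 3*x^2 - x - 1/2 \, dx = x^3 - x^2/2 - x/2 + C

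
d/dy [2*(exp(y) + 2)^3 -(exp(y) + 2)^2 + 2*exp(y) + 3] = 6*exp(3*y) + 22*exp(2*y) + 22*exp(y)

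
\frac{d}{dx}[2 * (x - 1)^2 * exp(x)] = 2*x^2*exp(x) - 2*exp(x)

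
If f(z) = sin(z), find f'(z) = cos(z)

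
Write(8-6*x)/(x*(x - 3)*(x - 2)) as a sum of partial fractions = 2/(x - 2) - 10/(3*(x - 3)) + 4/(3*x)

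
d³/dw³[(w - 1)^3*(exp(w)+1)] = w^3*exp(w) + 6*w^2*exp(w) + 3*w*exp(w) - 4*exp(w) + 6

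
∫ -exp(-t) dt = exp(-t) + C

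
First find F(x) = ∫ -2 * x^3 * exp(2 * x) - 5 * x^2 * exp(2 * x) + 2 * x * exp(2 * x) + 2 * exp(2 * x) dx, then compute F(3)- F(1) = -30*exp(6)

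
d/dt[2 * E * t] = 2*E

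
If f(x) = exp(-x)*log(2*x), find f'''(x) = (-x^3*log(x) - x^3*log(2) + 3*x^2 + 3*x + 2)*exp(-x)/x^3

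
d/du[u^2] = 2*u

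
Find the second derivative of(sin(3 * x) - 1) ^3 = -27*(sin(3*x) - 1)^2*(3*sin(3*x) + 2)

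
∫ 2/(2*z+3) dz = log(2*z/3 + 1) + C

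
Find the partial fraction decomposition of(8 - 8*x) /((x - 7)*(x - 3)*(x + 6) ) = 56/(117*(x + 6)) + 4/(9*(x - 3)) - 12/(13*(x - 7))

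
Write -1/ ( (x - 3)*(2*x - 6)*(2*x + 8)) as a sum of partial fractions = -1/(196*(x + 4)) + 1/(196*(x - 3)) - 1/(28*(x - 3)^2)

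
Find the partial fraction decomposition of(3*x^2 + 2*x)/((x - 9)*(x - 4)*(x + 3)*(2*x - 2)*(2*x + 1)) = 2/(2565*(2*x + 1)) + 1/(160*(x + 3)) + 5/(576*(x - 1)) - 4/(135*(x - 4)) + 87/(6080*(x - 9))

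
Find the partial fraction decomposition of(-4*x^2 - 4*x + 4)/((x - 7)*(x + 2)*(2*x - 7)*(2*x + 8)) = 236/(1155*(2*x - 7)) + 1/(15*(x + 4)) - 1/(99*(x + 2)) - 10/(63*(x - 7))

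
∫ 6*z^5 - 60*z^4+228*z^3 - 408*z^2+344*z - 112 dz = z^6 - 12*z^5 + 57*z^4 - 136*z^3 + 172*z^2 - 112*z + C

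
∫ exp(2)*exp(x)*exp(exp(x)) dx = exp(exp(x) + 2) + C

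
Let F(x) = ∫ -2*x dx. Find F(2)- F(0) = -4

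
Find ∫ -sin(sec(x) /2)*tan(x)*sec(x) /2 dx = cos(sec(x)/2) + C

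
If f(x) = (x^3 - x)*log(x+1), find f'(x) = 3*x^2*log(x + 1) + x^2 - x - log(x + 1)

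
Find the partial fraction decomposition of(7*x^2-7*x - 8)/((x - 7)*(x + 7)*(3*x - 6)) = 64/(63*(x + 7)) - 2/(45*(x - 2)) + 143/(105*(x - 7))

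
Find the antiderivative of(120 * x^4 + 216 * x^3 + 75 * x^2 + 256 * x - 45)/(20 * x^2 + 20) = 2*x^3 + 27*x^2/5 - 9*x/4 + log(x^2 + 1) + C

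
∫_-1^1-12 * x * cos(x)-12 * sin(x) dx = 0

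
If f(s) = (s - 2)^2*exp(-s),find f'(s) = (-s^2 + 6*s - 8)*exp(-s)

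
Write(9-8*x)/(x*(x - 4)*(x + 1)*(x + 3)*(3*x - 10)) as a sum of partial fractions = 1431/(4940*(3*x - 10)) + 11/(266*(x + 3)) - 17/(130*(x + 1)) - 23/(280*(x - 4)) + 3/(40*x)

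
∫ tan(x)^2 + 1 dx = tan(x) + C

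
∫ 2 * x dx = x^2 + C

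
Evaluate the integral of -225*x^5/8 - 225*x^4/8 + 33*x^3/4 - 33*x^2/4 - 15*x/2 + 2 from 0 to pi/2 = -3*pi^2*(-5*pi^2/4 - 3*pi/2 + 2)^2/64 + pi*(-5*pi^2/4 - 3*pi/2 + 2)/2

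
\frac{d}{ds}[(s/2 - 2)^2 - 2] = s/2 - 2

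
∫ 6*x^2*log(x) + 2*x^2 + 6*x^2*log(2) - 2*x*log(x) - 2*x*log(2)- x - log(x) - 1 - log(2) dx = -x*(-2*x^2 + x + 1)*log(2*x) + C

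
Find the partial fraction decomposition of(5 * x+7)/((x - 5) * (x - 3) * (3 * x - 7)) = 21/(2*(3*x - 7)) - 11/(2*(x - 3)) + 2/(x - 5)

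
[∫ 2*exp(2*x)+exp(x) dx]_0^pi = -exp(pi) - 3 + (1 + exp(pi))^2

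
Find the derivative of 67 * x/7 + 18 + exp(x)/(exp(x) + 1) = (67*exp(2*x) + 141*exp(x) + 67)/(7*exp(2*x) + 14*exp(x) + 7)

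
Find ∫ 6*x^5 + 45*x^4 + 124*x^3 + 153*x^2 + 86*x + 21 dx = x^6 + 9*x^5 + 31*x^4 + 51*x^3 + 43*x^2 + 21*x + C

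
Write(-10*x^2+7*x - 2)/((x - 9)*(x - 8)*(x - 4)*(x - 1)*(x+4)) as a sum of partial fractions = -19/(624*(x + 4)) + 1/(168*(x - 1)) - 67/(240*(x - 4)) + 293/(168*(x - 8)) - 749/(520*(x - 9))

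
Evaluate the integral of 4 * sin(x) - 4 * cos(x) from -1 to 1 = -8*sin(1)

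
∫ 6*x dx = 3*x^2 + C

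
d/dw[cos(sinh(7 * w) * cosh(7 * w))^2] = -7*sin(2*sinh(7*w)*cosh(7*w))*cosh(14*w)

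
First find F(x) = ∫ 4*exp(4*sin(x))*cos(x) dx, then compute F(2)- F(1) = -exp(4*sin(1)) + exp(4*sin(2))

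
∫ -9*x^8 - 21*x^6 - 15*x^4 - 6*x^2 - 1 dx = -x^9 - 3*x^7 - 3*x^5 - 2*x^3 - x + C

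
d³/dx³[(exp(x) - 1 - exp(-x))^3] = (27*exp(6*x) - 24*exp(5*x) + 24*exp(x) + 27)*exp(-3*x)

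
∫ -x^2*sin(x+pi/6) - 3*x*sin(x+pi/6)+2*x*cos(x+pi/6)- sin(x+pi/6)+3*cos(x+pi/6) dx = (x^2 + 3*x + 1)*cos(x + pi/6) + C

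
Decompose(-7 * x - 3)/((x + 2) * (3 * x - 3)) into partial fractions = -11/(9*(x + 2)) - 10/(9*(x - 1))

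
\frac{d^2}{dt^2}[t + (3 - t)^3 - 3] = 18 - 6*t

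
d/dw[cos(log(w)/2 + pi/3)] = -sin(log(w)/2 + pi/3)/(2*w)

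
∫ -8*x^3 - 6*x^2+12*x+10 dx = -2*x^4 - 2*x^3 + 6*x^2 + 10*x + C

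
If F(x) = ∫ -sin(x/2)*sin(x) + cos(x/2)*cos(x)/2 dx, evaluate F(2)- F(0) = sin(1)*cos(2)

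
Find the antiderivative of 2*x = x^2 + C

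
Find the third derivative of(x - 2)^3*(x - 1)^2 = 60*x^2 - 192*x + 150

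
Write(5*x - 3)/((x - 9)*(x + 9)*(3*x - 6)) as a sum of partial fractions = -8/(99*(x + 9)) - 1/(33*(x - 2)) + 1/(9*(x - 9))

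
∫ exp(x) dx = exp(x) + C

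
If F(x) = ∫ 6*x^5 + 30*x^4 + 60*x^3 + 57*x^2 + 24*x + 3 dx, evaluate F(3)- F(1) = 3976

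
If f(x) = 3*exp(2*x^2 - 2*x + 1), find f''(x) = 48*x^2*exp(2*x^2 - 2*x + 1) - 48*x*exp(2*x^2 - 2*x + 1) + 24*exp(2*x^2 - 2*x + 1)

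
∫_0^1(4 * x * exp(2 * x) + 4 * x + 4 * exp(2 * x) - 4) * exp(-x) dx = -4*exp(-1) + 4*E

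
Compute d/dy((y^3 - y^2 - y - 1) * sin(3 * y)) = 3*y^3*cos(3*y) - 3*sqrt(2)*y^2*cos(3*y + pi/4) - 2*y*sin(3*y) - 3*y*cos(3*y) - sin(3*y) - 3*cos(3*y)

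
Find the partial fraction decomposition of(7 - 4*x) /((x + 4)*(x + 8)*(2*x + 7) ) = 28/(3*(2*x + 7)) + 13/(12*(x + 8)) - 23/(4*(x + 4))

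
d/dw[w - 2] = 1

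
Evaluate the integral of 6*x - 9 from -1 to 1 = -18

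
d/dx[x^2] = 2*x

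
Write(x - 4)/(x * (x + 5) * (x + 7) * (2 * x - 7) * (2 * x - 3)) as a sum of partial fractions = 5/(663*(2*x - 3)) - 1/(2499*(2*x - 7)) - 11/(4998*(x + 7)) + 9/(2210*(x + 5)) - 4/(735*x)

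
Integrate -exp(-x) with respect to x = exp(-x) + C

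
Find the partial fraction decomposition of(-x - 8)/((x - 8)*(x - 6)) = 7/(x - 6) - 8/(x - 8)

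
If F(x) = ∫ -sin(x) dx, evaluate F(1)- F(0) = -1 + cos(1)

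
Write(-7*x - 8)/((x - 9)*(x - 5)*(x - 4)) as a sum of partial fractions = -36/(5*(x - 4)) + 43/(4*(x - 5)) - 71/(20*(x - 9))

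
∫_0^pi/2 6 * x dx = 3*pi^2/4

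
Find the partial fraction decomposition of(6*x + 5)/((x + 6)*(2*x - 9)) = 64/(21*(2*x - 9)) + 31/(21*(x + 6))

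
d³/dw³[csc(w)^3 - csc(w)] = -(1 + 27/sin(w)^2 + 60*cos(w)^2/sin(w)^4)*cos(w)/sin(w)^2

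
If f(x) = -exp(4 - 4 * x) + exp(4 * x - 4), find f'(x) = 4*exp(4 - 4*x) + 4*exp(4*x - 4)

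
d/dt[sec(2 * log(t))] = 2*tan(2*log(t))*sec(2*log(t))/t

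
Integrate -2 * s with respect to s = -s^2 + C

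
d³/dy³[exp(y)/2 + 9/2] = exp(y)/2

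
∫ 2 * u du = u^2 + C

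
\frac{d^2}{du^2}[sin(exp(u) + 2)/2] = (-exp(u)*sin(exp(u) + 2) + cos(exp(u) + 2))*exp(u)/2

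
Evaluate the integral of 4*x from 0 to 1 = 2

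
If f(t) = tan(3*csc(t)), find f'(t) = -3*cos(t)/(sin(t)^2*cos(3/sin(t))^2)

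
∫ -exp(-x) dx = exp(-x) + C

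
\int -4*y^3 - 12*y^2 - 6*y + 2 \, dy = -y^4 - 4*y^3 - 3*y^2 + 2*y + C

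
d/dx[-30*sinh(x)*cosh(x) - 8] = -30*cosh(2*x)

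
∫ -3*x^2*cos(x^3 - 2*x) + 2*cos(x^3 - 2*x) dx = -sin(x*(x^2 - 2)) + C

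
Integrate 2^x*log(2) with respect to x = 2^x + C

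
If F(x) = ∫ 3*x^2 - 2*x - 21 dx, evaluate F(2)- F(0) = -38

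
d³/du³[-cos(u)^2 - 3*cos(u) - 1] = -(8*cos(u) + 3)*sin(u)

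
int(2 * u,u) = u^2 + C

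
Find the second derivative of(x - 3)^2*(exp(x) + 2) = x^2*exp(x) - 2*x*exp(x) - exp(x) + 4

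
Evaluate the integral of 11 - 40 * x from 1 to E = (-4 + 5*E)*(-4*E - 1) + 5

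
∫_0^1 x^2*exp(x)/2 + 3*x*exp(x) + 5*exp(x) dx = -3 + 11*E/2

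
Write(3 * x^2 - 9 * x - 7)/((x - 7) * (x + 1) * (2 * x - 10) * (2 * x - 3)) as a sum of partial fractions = -1/(7*(2*x - 3)) - 1/(96*(x + 1)) - 23/(168*(x - 5)) + 7/(32*(x - 7))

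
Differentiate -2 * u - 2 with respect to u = -2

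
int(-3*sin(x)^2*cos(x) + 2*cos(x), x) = (cos(x)^2 + 1)*sin(x) + C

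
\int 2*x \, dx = x^2 + C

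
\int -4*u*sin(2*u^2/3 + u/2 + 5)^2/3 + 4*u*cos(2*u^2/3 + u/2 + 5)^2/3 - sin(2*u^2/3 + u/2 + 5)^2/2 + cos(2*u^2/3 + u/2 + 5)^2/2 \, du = sin(4*u^2/3 + u + 10)/2 + C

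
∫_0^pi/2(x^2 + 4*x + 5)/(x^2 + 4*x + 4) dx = -1/(pi/2 + 2) + 1/2 + pi/2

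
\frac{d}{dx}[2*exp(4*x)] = 8*exp(4*x)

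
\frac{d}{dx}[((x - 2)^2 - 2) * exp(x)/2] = x^2*exp(x)/2 - x*exp(x) - exp(x)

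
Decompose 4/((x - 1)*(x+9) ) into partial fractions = -2/(5*(x + 9)) + 2/(5*(x - 1))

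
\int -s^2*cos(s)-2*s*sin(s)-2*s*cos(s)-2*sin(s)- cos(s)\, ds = -(s + 1)^2*sin(s) + C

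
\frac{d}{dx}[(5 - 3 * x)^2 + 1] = 18*x - 30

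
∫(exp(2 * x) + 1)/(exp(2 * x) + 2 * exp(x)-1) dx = log(2*sinh(x) + 2) + C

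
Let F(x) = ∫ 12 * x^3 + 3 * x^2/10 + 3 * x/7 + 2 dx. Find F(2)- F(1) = 1692/35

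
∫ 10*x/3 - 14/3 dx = 5*x^2/3 - 14*x/3 + C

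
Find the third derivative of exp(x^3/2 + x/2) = 27*x^6*exp(x^3/2 + x/2)/8 + 27*x^4*exp(x^3/2 + x/2)/8 + 27*x^3*exp(x^3/2 + x/2)/2 + 9*x^2*exp(x^3/2 + x/2)/8 + 9*x*exp(x^3/2 + x/2)/2 + 25*exp(x^3/2 + x/2)/8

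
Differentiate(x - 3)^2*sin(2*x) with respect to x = 2*x^2*cos(2*x) + 2*x*sin(2*x) - 12*x*cos(2*x) - 6*sin(2*x) + 18*cos(2*x)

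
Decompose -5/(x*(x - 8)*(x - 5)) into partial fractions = 1/(3*(x - 5)) - 5/(24*(x - 8)) - 1/(8*x)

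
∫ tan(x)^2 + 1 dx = tan(x) + C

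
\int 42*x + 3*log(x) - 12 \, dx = 3*x*(7*x + log(x) - 5) + C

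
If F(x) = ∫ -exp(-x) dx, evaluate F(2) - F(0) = -1 + exp(-2)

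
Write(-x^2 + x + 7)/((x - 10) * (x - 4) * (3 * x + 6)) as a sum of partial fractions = 1/(216*(x + 2)) + 5/(108*(x - 4)) - 83/(216*(x - 10))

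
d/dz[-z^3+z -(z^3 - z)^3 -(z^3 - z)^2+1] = -9*z^8 + 21*z^6 - 6*z^5 - 15*z^4 + 8*z^3 - 2*z + 1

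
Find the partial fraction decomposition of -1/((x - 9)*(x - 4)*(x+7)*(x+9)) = 1/(468*(x + 9)) - 1/(352*(x + 7)) + 1/(715*(x - 4)) - 1/(1440*(x - 9))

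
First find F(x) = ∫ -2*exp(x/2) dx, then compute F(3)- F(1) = -4*exp(3/2) + 4*exp(1/2)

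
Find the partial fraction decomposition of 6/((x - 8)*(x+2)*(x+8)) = 1/(16*(x + 8)) - 1/(10*(x + 2)) + 3/(80*(x - 8))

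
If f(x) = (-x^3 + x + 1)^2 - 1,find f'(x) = 6*x^5 - 8*x^3 - 6*x^2 + 2*x + 2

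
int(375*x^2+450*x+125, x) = 125*x^3 + 225*x^2 + 125*x + C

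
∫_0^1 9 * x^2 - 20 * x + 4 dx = -3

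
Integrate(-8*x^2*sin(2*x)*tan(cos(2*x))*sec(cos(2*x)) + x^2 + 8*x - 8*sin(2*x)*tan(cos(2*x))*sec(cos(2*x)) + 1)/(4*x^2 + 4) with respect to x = x/4 + log(x^2 + 1) + sec(cos(2*x)) + C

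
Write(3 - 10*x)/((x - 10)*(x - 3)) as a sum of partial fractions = 27/(7*(x - 3)) - 97/(7*(x - 10))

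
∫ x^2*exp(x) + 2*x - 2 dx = ((x - 1)^2 + 1)*(exp(x) + 1) + C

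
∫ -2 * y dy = -y^2 + C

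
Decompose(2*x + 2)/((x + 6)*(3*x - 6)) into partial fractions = 5/(12*(x + 6)) + 1/(4*(x - 2))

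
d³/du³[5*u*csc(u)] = 5*(u*cos(u)/sin(u) - 6*u*cos(u)/sin(u)^3 - 3 + 6/sin(u)^2)/sin(u)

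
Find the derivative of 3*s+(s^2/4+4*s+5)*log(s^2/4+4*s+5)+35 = s*log(s^2/4 + 4*s + 5)/2 + s/2 + 4*log(s^2/4 + 4*s + 5) + 7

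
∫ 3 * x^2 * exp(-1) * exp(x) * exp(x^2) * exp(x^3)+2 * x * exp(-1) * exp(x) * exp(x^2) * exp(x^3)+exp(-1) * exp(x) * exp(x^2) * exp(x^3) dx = exp(x^3 + x^2 + x - 1) + C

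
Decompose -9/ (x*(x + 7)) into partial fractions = 9/(7*(x + 7)) - 9/(7*x)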